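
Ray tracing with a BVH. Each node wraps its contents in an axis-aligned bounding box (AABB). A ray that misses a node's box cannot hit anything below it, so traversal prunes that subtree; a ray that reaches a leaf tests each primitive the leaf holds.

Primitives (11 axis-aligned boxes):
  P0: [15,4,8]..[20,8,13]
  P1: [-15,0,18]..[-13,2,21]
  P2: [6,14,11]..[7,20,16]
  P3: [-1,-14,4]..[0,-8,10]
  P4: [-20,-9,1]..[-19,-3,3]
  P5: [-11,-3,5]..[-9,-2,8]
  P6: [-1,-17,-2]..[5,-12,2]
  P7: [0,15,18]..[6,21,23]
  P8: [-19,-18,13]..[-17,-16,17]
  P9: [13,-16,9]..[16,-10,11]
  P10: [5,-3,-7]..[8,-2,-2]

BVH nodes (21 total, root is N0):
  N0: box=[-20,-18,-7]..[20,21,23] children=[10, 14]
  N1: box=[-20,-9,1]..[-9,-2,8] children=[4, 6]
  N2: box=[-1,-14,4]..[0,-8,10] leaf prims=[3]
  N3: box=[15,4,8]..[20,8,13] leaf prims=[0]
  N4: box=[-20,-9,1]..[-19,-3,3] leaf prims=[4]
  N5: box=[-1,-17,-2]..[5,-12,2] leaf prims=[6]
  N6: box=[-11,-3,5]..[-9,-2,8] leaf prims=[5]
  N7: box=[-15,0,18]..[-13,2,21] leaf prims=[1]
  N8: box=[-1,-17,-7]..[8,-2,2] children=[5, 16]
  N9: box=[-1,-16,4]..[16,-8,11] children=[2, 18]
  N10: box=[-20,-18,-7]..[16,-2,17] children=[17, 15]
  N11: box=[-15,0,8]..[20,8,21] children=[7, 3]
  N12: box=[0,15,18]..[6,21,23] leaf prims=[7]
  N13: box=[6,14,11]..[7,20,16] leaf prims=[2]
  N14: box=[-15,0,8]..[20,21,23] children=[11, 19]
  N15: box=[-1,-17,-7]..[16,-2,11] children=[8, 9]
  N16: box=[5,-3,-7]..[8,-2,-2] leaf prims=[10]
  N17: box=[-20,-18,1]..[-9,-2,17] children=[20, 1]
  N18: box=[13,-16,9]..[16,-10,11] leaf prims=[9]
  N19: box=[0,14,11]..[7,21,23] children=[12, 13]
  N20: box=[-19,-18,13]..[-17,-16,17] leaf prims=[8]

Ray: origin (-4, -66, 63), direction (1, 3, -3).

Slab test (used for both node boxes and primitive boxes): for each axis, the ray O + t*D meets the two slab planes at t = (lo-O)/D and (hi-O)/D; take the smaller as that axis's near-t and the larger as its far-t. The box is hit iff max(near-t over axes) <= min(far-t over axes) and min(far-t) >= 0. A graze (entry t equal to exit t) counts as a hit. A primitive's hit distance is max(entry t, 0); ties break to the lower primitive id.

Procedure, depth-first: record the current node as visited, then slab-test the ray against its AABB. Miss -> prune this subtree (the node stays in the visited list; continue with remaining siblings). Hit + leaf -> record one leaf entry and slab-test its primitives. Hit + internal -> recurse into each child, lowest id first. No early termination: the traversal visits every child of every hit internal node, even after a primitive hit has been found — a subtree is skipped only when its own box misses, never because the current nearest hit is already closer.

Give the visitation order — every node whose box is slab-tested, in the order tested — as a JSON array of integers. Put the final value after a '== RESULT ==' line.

Trace the traversal:
N0 x:[-16,24] y:[16,29] z:[40/3,70/3] -> hit [16,70/3], descend [10, 14]
  N10 x:[-16,20] y:[16,64/3] z:[46/3,70/3] -> hit [16,20], descend [15, 17]
    N15 x:[3,20] y:[49/3,64/3] z:[52/3,70/3] -> hit [52/3,20], descend [8, 9]
      N8 x:[3,12] y:[49/3,64/3] z:[61/3,70/3] -> miss, prune
      N9 x:[3,20] y:[50/3,58/3] z:[52/3,59/3] -> hit [52/3,58/3], descend [2, 18]
        N2 x:[3,4] y:[52/3,58/3] z:[53/3,59/3] -> miss, prune
        N18 x:[17,20] y:[50/3,56/3] z:[52/3,18] -> hit [52/3,18] leaf, test {P9@t=52/3}
    N17 x:[-16,-5] y:[16,64/3] z:[46/3,62/3] -> miss, prune
  N14 x:[-11,24] y:[22,29] z:[40/3,55/3] -> miss, prune

order=[0, 10, 15, 8, 9, 2, 18, 17, 14]  |boxes|=9  |leaves|=1  hit=P9

== RESULT ==
[0, 10, 15, 8, 9, 2, 18, 17, 14]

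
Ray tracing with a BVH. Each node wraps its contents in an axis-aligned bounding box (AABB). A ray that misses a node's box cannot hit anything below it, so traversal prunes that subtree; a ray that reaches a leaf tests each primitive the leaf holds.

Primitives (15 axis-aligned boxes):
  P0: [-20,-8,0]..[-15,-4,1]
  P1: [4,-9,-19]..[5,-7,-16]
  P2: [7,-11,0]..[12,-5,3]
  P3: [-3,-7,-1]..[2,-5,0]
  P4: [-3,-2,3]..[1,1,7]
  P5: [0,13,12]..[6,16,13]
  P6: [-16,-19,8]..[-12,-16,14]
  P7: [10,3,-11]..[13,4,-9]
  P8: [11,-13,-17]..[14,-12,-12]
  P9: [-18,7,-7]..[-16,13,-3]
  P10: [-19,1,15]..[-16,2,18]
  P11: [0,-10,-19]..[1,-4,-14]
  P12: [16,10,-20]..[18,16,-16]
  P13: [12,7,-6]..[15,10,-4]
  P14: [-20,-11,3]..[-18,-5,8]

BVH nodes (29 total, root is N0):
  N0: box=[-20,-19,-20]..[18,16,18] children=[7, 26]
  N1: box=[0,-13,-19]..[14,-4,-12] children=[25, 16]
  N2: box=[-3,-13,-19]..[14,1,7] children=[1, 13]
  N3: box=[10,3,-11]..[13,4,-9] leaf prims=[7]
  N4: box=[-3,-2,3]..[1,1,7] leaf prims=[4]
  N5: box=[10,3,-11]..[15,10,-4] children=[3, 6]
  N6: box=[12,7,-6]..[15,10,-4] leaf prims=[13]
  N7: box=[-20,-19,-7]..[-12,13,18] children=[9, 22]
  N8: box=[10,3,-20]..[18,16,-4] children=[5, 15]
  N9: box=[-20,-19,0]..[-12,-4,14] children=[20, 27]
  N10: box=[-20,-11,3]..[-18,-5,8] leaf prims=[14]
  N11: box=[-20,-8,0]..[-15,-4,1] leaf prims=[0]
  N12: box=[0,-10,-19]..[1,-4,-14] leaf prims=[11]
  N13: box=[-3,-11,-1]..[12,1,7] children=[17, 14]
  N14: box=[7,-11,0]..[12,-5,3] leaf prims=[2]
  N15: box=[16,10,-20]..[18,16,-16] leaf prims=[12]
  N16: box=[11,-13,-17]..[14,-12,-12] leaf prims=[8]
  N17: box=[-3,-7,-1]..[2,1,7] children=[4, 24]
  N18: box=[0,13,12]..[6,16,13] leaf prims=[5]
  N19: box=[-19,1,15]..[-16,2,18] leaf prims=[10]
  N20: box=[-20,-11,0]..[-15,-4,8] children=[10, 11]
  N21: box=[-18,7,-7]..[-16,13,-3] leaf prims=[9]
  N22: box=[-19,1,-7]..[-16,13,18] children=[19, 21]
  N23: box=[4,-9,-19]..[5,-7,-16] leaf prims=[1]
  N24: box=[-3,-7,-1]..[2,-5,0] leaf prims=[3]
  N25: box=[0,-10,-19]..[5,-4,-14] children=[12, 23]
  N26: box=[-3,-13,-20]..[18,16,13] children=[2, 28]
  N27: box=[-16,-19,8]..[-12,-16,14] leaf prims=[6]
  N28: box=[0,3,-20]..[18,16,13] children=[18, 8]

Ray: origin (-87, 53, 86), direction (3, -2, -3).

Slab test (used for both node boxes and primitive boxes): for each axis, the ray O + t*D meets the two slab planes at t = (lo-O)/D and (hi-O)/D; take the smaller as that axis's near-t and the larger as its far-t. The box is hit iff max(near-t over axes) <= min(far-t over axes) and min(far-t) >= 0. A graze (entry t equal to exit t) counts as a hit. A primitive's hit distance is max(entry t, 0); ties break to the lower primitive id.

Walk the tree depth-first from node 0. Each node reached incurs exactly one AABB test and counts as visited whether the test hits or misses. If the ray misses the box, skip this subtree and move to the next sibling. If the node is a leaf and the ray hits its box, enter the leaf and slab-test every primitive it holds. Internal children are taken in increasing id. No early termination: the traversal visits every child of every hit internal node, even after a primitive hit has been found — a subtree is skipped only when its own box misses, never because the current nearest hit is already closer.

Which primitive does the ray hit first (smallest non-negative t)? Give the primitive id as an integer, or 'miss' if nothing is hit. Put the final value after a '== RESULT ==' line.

Walk:
N0 x:[67/3,35] y:[37/2,36] z:[68/3,106/3] -> hit [68/3,35], descend [7, 26]
  N7 x:[67/3,25] y:[20,36] z:[68/3,31] -> hit [68/3,25], descend [9, 22]
    N9 x:[67/3,25] y:[57/2,36] z:[24,86/3] -> miss, prune
    N22 x:[68/3,71/3] y:[20,26] z:[68/3,31] -> hit [68/3,71/3], descend [19, 21]
      N19 x:[68/3,71/3] y:[51/2,26] z:[68/3,71/3] -> miss, prune
      N21 x:[23,71/3] y:[20,23] z:[89/3,31] -> miss, prune
  N26 x:[28,35] y:[37/2,33] z:[73/3,106/3] -> hit [28,33], descend [2, 28]
    N2 x:[28,101/3] y:[26,33] z:[79/3,35] -> hit [28,33], descend [1, 13]
      N1 x:[29,101/3] y:[57/2,33] z:[98/3,35] -> hit [98/3,33], descend [16, 25]
        N16 x:[98/3,101/3] y:[65/2,33] z:[98/3,103/3] -> hit [98/3,33] leaf, test {P8@t=98/3}
        N25 x:[29,92/3] y:[57/2,63/2] z:[100/3,35] -> miss, prune
      N13 x:[28,33] y:[26,32] z:[79/3,29] -> hit [28,29], descend [14, 17]
        N14 x:[94/3,33] y:[29,32] z:[83/3,86/3] -> miss, prune
        N17 x:[28,89/3] y:[26,30] z:[79/3,29] -> hit [28,29], descend [4, 24]
          N4 x:[28,88/3] y:[26,55/2] z:[79/3,83/3] -> miss, prune
          N24 x:[28,89/3] y:[29,30] z:[86/3,29] -> hit [29,29] leaf, test {P3@t=29}
    N28 x:[29,35] y:[37/2,25] z:[73/3,106/3] -> miss, prune

Summary -> nodes [0, 7, 9, 22, 19, 21, 26, 2, 1, 16, 25, 13, 14, 17, 4, 24, 28]; box-tests=17; leaf-entries=2; first=P3

== RESULT ==
3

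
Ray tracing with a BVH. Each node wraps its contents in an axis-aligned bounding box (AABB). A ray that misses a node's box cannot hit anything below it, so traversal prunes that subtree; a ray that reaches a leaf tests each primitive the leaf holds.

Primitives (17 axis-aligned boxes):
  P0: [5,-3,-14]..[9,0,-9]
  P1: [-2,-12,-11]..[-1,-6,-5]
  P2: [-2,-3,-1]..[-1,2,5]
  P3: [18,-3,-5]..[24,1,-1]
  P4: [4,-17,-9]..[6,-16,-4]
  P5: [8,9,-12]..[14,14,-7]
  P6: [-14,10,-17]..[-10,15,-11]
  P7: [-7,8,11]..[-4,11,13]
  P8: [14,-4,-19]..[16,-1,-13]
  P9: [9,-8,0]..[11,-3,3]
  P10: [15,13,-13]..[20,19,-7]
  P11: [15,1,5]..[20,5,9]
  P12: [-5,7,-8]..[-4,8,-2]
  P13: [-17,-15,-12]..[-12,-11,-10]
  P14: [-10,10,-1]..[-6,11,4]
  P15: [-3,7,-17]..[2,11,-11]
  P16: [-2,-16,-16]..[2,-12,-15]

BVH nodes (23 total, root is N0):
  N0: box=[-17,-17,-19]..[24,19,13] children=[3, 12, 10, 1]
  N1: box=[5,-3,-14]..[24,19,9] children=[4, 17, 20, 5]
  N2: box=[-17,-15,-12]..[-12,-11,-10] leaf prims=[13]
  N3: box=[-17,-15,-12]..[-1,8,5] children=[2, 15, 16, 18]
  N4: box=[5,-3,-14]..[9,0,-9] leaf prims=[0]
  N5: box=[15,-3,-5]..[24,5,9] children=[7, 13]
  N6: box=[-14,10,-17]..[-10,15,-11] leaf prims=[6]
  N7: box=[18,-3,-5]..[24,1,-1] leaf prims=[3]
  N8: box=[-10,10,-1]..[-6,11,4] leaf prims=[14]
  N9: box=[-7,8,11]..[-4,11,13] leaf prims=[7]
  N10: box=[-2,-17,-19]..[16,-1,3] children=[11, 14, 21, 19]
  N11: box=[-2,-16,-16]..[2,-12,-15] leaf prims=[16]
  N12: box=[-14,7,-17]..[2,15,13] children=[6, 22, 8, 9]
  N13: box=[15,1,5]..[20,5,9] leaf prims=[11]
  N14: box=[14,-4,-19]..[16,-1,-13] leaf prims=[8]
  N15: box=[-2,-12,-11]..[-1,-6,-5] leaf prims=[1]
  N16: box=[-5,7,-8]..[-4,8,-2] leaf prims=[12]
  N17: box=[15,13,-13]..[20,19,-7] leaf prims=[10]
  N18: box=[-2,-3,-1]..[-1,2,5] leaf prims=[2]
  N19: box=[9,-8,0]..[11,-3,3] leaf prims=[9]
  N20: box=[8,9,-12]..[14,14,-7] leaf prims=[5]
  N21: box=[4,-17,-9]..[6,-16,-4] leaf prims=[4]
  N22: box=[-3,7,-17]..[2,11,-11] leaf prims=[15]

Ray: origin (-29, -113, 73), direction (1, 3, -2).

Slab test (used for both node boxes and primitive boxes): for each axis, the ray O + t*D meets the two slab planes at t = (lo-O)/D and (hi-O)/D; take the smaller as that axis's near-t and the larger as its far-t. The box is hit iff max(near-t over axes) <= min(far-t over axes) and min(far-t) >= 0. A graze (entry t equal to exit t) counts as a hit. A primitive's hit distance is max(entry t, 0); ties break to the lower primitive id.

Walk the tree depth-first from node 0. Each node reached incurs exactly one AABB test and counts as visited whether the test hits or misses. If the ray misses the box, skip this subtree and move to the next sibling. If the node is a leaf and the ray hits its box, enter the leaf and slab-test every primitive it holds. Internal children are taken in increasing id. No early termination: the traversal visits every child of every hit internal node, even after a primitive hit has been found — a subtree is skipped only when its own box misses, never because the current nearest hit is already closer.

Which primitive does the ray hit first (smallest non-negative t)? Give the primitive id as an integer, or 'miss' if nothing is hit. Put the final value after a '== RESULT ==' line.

Walk:
N0 x:[12,53] y:[32,44] z:[30,46] -> hit [32,44], descend [1, 3, 10, 12]
  N1 x:[34,53] y:[110/3,44] z:[32,87/2] -> hit [110/3,87/2], descend [4, 5, 17, 20]
    N4 x:[34,38] y:[110/3,113/3] z:[41,87/2] -> miss, prune
    N5 x:[44,53] y:[110/3,118/3] z:[32,39] -> miss, prune
    N17 x:[44,49] y:[42,44] z:[40,43] -> miss, prune
    N20 x:[37,43] y:[122/3,127/3] z:[40,85/2] -> hit [122/3,127/3] leaf, test {P5@t=122/3}
  N3 x:[12,28] y:[98/3,121/3] z:[34,85/2] -> miss, prune
  N10 x:[27,45] y:[32,112/3] z:[35,46] -> hit [35,112/3], descend [11, 14, 19, 21]
    N11 x:[27,31] y:[97/3,101/3] z:[44,89/2] -> miss, prune
    N14 x:[43,45] y:[109/3,112/3] z:[43,46] -> miss, prune
    N19 x:[38,40] y:[35,110/3] z:[35,73/2] -> miss, prune
    N21 x:[33,35] y:[32,97/3] z:[77/2,41] -> miss, prune
  N12 x:[15,31] y:[40,128/3] z:[30,45] -> miss, prune

Summary -> nodes [0, 1, 4, 5, 17, 20, 3, 10, 11, 14, 19, 21, 12]; box-tests=13; leaf-entries=1; first=P5

== RESULT ==
5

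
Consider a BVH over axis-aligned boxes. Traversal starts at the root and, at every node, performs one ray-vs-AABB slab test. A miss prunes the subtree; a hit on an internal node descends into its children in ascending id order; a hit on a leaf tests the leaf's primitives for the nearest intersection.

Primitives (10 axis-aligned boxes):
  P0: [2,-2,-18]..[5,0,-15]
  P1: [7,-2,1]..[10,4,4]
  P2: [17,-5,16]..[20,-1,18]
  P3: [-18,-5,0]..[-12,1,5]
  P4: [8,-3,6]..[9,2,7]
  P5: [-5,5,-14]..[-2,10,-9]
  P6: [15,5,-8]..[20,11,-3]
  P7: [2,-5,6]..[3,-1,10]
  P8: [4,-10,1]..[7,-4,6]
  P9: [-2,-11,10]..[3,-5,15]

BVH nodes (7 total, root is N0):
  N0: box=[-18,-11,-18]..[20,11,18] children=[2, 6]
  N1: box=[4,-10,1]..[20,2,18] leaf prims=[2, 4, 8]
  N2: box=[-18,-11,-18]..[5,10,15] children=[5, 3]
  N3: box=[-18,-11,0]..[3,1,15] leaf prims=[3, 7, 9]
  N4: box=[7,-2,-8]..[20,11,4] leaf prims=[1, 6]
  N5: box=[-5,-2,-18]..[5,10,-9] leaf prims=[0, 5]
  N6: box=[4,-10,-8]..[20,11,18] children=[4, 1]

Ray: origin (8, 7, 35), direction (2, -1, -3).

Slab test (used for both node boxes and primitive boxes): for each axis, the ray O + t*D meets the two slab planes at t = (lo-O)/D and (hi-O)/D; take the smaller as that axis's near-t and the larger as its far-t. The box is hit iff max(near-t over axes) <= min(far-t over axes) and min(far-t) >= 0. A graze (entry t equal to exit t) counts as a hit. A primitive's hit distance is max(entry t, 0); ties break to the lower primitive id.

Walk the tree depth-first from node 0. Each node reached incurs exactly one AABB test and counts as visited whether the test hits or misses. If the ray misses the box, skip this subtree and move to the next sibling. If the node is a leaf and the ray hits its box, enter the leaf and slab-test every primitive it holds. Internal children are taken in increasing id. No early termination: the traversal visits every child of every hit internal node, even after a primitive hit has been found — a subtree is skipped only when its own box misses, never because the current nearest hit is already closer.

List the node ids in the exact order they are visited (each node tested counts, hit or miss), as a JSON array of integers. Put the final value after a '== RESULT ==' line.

Traverse from the root:
N0 x:[-13,6] y:[-4,18] z:[17/3,53/3] -> hit [17/3,6], descend [2, 6]
  N2 x:[-13,-3/2] y:[-3,18] z:[20/3,53/3] -> miss, prune
  N6 x:[-2,6] y:[-4,17] z:[17/3,43/3] -> hit [17/3,6], descend [1, 4]
    N1 x:[-2,6] y:[5,17] z:[17/3,34/3] -> hit [17/3,6] leaf, test {P2(miss), P4(miss), P8(miss)}
    N4 x:[-1/2,6] y:[-4,9] z:[31/3,43/3] -> miss, prune

Visited [0, 2, 6, 1, 4]. Tests: 5 box, 1 leaf. Nearest: miss.

== RESULT ==
[0, 2, 6, 1, 4]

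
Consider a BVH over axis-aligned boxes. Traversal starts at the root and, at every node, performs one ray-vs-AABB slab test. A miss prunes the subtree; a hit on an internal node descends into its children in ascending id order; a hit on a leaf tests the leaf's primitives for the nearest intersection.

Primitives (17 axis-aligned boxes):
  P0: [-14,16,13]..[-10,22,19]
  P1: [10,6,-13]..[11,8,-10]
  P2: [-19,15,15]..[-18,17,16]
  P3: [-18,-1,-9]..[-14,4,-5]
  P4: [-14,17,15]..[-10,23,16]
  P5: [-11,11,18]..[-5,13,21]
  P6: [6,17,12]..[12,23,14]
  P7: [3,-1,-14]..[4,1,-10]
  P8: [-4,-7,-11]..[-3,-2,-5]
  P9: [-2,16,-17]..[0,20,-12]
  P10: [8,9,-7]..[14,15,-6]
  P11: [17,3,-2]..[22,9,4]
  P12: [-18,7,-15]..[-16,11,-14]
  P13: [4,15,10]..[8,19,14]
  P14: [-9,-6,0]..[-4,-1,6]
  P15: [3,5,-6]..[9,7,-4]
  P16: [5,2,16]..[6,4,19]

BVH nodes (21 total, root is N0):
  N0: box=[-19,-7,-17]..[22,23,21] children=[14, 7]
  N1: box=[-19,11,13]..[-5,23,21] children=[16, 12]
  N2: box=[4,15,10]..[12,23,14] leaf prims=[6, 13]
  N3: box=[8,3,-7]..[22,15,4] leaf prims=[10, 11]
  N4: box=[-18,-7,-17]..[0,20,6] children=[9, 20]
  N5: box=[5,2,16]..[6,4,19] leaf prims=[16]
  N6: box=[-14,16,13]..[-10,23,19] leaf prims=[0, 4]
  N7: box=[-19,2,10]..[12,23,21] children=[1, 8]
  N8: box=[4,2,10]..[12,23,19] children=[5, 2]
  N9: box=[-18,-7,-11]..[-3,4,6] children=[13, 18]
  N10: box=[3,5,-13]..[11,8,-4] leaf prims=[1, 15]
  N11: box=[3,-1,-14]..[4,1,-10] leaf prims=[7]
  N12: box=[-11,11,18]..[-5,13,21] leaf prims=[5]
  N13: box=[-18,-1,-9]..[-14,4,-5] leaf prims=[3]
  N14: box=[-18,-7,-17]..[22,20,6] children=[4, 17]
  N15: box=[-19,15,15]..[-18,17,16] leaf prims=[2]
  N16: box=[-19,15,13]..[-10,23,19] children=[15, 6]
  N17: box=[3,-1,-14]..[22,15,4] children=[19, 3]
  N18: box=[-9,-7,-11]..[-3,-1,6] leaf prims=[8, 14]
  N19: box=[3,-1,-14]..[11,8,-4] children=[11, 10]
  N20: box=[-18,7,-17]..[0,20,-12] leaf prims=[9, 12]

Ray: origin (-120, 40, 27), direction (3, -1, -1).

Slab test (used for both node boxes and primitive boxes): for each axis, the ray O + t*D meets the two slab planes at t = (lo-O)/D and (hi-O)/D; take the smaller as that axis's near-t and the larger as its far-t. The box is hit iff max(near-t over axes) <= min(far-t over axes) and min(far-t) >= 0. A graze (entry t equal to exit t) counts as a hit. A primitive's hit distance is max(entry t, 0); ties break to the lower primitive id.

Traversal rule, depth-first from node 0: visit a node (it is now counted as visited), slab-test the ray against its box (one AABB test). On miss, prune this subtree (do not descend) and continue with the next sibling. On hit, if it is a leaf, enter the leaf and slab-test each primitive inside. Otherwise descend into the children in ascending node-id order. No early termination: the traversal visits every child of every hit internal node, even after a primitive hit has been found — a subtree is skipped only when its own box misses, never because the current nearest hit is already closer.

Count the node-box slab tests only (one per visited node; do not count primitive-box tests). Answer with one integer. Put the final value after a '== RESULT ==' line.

Trace the traversal:
N0 x:[101/3,142/3] y:[17,47] z:[6,44] -> hit [101/3,44], descend [7, 14]
  N7 x:[101/3,44] y:[17,38] z:[6,17] -> miss, prune
  N14 x:[34,142/3] y:[20,47] z:[21,44] -> hit [34,44], descend [4, 17]
    N4 x:[34,40] y:[20,47] z:[21,44] -> hit [34,40], descend [9, 20]
      N9 x:[34,39] y:[36,47] z:[21,38] -> hit [36,38], descend [13, 18]
        N13 x:[34,106/3] y:[36,41] z:[32,36] -> miss, prune
        N18 x:[37,39] y:[41,47] z:[21,38] -> miss, prune
      N20 x:[34,40] y:[20,33] z:[39,44] -> miss, prune
    N17 x:[41,142/3] y:[25,41] z:[23,41] -> hit [41,41], descend [3, 19]
      N3 x:[128/3,142/3] y:[25,37] z:[23,34] -> miss, prune
      N19 x:[41,131/3] y:[32,41] z:[31,41] -> hit [41,41], descend [10, 11]
        N10 x:[41,131/3] y:[32,35] z:[31,40] -> miss, prune
        N11 x:[41,124/3] y:[39,41] z:[37,41] -> hit [41,41] leaf, test {P7@t=41}

Visited [0, 7, 14, 4, 9, 13, 18, 20, 17, 3, 19, 10, 11]. Tests: 13 box, 1 leaf. Nearest: P7.

== RESULT ==
13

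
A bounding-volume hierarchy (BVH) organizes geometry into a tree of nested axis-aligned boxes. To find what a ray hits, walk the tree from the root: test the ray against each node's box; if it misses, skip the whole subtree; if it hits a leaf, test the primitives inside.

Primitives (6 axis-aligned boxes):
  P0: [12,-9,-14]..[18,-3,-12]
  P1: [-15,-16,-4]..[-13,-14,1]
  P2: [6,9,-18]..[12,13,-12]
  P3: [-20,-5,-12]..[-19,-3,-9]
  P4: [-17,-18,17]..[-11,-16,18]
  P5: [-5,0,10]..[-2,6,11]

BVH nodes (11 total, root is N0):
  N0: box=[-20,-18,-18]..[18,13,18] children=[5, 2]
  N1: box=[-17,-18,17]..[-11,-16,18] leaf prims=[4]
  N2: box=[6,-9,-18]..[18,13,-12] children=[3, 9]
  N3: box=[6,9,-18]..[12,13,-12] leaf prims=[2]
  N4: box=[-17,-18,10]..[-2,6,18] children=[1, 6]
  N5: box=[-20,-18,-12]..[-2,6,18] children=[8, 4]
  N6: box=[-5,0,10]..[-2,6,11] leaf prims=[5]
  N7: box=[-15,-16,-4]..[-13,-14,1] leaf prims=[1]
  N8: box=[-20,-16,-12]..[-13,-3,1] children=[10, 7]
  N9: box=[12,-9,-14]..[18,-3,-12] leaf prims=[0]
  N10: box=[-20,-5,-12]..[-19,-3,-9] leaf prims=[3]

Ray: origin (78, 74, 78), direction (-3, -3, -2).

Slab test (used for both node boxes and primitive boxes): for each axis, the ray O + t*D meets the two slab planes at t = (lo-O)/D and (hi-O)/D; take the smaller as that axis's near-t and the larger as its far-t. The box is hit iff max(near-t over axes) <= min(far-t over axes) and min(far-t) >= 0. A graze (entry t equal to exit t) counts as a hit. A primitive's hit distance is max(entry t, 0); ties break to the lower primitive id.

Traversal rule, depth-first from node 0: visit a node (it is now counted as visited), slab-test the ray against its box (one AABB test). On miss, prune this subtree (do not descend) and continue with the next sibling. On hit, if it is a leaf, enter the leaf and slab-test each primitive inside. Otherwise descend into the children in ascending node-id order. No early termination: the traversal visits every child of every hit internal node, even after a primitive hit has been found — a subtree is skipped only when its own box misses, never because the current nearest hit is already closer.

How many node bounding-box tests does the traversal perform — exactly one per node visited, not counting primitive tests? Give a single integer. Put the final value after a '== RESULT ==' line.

Trace the traversal:
N0 x:[20,98/3] y:[61/3,92/3] z:[30,48] -> hit [30,92/3], descend [2, 5]
  N2 x:[20,24] y:[61/3,83/3] z:[45,48] -> miss, prune
  N5 x:[80/3,98/3] y:[68/3,92/3] z:[30,45] -> hit [30,92/3], descend [4, 8]
    N4 x:[80/3,95/3] y:[68/3,92/3] z:[30,34] -> hit [30,92/3], descend [1, 6]
      N1 x:[89/3,95/3] y:[30,92/3] z:[30,61/2] -> hit [30,61/2] leaf, test {P4@t=30}
      N6 x:[80/3,83/3] y:[68/3,74/3] z:[67/2,34] -> miss, prune
    N8 x:[91/3,98/3] y:[77/3,30] z:[77/2,45] -> miss, prune

Visited [0, 2, 5, 4, 1, 6, 8]. Tests: 7 box, 1 leaf. Nearest: P4.

== RESULT ==
7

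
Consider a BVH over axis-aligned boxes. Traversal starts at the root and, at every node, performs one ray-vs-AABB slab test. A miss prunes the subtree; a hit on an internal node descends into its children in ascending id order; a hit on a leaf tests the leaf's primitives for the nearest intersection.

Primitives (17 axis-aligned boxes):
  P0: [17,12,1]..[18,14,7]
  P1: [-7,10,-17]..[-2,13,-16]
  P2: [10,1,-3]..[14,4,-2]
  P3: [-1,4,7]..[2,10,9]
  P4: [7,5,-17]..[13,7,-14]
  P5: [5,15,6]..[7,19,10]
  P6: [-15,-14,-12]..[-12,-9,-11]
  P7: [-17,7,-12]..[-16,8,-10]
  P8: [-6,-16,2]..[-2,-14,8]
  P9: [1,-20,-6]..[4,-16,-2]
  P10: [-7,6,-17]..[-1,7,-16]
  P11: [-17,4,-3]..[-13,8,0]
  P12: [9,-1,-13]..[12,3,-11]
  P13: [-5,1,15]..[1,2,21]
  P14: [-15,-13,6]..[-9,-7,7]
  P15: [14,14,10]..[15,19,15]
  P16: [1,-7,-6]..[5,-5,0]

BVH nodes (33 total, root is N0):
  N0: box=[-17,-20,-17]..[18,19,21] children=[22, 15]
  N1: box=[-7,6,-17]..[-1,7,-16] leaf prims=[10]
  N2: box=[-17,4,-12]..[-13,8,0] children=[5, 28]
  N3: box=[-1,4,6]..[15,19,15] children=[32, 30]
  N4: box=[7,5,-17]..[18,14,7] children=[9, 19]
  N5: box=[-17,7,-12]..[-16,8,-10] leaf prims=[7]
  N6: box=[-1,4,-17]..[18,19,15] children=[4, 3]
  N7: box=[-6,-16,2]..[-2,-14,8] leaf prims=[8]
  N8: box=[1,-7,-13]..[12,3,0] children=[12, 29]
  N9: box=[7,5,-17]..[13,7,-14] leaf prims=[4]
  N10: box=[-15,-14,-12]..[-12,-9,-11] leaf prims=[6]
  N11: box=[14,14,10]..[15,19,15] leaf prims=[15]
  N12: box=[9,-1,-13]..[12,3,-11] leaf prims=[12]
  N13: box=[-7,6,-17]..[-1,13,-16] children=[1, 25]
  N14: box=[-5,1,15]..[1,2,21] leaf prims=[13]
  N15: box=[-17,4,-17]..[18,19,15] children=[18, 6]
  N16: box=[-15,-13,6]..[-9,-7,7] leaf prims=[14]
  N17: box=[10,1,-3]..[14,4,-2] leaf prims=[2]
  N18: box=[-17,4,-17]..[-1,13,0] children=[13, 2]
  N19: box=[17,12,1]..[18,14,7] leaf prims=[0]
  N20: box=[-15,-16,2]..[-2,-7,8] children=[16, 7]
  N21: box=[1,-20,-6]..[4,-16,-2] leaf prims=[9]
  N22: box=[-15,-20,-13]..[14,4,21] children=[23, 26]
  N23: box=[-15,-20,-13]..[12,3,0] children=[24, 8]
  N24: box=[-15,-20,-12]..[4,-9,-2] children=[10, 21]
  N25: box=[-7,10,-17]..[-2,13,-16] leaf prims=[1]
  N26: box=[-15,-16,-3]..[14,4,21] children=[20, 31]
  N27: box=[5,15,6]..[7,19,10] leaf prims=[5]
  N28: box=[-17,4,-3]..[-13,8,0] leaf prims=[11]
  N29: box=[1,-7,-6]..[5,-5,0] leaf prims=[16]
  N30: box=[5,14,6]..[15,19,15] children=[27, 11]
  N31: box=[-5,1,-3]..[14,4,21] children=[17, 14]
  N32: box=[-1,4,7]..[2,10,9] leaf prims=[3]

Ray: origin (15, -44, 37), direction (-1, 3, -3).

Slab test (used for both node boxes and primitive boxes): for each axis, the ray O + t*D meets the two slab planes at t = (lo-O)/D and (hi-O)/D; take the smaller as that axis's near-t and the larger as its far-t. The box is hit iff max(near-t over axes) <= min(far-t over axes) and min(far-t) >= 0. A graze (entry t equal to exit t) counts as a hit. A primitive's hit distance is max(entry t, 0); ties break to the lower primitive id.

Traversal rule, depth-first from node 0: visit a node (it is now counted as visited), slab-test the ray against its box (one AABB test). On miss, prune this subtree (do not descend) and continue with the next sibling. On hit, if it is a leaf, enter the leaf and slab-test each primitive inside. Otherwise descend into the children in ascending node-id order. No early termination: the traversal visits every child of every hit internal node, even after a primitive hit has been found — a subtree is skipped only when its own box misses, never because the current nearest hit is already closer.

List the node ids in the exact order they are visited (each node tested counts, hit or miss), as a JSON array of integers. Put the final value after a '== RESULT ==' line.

Walk:
N0 x:[-3,32] y:[8,21] z:[16/3,18] -> hit [8,18], descend [15, 22]
  N15 x:[-3,32] y:[16,21] z:[22/3,18] -> hit [16,18], descend [6, 18]
    N6 x:[-3,16] y:[16,21] z:[22/3,18] -> hit [16,16], descend [3, 4]
      N3 x:[0,16] y:[16,21] z:[22/3,31/3] -> miss, prune
      N4 x:[-3,8] y:[49/3,58/3] z:[10,18] -> miss, prune
    N18 x:[16,32] y:[16,19] z:[37/3,18] -> hit [16,18], descend [2, 13]
      N2 x:[28,32] y:[16,52/3] z:[37/3,49/3] -> miss, prune
      N13 x:[16,22] y:[50/3,19] z:[53/3,18] -> hit [53/3,18], descend [1, 25]
        N1 x:[16,22] y:[50/3,17] z:[53/3,18] -> miss, prune
        N25 x:[17,22] y:[18,19] z:[53/3,18] -> hit [18,18] leaf, test {P1@t=18}
  N22 x:[1,30] y:[8,16] z:[16/3,50/3] -> hit [8,16], descend [23, 26]
    N23 x:[3,30] y:[8,47/3] z:[37/3,50/3] -> hit [37/3,47/3], descend [8, 24]
      N8 x:[3,14] y:[37/3,47/3] z:[37/3,50/3] -> hit [37/3,14], descend [12, 29]
        N12 x:[3,6] y:[43/3,47/3] z:[16,50/3] -> miss, prune
        N29 x:[10,14] y:[37/3,13] z:[37/3,43/3] -> hit [37/3,13] leaf, test {P16@t=37/3}
      N24 x:[11,30] y:[8,35/3] z:[13,49/3] -> miss, prune
    N26 x:[1,30] y:[28/3,16] z:[16/3,40/3] -> hit [28/3,40/3], descend [20, 31]
      N20 x:[17,30] y:[28/3,37/3] z:[29/3,35/3] -> miss, prune
      N31 x:[1,20] y:[15,16] z:[16/3,40/3] -> miss, prune

Summary -> nodes [0, 15, 6, 3, 4, 18, 2, 13, 1, 25, 22, 23, 8, 12, 29, 24, 26, 20, 31]; box-tests=19; leaf-entries=2; first=P16

== RESULT ==
[0, 15, 6, 3, 4, 18, 2, 13, 1, 25, 22, 23, 8, 12, 29, 24, 26, 20, 31]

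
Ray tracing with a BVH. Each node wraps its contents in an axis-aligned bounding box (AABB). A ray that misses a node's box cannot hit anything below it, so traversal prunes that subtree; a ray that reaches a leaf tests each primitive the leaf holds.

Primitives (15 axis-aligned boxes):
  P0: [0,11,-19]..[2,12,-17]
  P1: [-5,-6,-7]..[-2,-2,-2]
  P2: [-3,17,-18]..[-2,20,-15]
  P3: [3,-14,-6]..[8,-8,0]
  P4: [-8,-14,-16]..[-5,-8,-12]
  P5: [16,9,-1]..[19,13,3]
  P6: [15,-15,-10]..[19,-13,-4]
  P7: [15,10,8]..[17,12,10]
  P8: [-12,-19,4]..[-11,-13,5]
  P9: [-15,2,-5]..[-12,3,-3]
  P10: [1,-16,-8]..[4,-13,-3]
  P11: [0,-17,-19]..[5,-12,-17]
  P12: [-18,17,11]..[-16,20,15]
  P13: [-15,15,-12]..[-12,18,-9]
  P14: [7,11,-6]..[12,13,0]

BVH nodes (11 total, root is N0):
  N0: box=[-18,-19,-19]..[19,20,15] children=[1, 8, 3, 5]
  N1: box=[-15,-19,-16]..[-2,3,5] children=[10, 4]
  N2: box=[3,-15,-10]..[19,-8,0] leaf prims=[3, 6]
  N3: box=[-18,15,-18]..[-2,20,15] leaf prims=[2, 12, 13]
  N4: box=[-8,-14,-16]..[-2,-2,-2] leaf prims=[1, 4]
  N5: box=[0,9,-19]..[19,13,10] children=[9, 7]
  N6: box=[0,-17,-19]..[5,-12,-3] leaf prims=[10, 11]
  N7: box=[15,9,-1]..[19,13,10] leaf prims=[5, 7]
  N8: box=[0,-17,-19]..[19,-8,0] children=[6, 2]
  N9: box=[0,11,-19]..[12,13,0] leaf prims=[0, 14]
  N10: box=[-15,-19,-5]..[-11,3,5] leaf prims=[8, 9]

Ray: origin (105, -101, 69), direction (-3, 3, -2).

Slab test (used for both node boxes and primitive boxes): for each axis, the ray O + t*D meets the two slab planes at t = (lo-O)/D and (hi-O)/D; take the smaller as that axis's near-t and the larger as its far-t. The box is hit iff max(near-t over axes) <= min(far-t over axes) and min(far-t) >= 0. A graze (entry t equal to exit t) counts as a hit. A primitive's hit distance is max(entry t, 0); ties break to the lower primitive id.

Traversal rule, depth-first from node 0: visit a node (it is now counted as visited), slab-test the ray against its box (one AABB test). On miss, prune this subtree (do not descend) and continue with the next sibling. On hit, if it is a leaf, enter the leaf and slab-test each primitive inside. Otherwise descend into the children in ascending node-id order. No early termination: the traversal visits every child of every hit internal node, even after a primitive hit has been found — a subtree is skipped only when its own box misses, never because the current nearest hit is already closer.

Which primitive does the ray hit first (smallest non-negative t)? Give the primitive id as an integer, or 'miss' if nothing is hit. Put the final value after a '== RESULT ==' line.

Walk:
N0 x:[86/3,41] y:[82/3,121/3] z:[27,44] -> hit [86/3,121/3], descend [1, 3, 5, 8]
  N1 x:[107/3,40] y:[82/3,104/3] z:[32,85/2] -> miss, prune
  N3 x:[107/3,41] y:[116/3,121/3] z:[27,87/2] -> hit [116/3,121/3] leaf, test {P2(miss), P12(miss), P13@t=39}
  N5 x:[86/3,35] y:[110/3,38] z:[59/2,44] -> miss, prune
  N8 x:[86/3,35] y:[28,31] z:[69/2,44] -> miss, prune

Summary -> nodes [0, 1, 3, 5, 8]; box-tests=5; leaf-entries=1; first=P13

== RESULT ==
13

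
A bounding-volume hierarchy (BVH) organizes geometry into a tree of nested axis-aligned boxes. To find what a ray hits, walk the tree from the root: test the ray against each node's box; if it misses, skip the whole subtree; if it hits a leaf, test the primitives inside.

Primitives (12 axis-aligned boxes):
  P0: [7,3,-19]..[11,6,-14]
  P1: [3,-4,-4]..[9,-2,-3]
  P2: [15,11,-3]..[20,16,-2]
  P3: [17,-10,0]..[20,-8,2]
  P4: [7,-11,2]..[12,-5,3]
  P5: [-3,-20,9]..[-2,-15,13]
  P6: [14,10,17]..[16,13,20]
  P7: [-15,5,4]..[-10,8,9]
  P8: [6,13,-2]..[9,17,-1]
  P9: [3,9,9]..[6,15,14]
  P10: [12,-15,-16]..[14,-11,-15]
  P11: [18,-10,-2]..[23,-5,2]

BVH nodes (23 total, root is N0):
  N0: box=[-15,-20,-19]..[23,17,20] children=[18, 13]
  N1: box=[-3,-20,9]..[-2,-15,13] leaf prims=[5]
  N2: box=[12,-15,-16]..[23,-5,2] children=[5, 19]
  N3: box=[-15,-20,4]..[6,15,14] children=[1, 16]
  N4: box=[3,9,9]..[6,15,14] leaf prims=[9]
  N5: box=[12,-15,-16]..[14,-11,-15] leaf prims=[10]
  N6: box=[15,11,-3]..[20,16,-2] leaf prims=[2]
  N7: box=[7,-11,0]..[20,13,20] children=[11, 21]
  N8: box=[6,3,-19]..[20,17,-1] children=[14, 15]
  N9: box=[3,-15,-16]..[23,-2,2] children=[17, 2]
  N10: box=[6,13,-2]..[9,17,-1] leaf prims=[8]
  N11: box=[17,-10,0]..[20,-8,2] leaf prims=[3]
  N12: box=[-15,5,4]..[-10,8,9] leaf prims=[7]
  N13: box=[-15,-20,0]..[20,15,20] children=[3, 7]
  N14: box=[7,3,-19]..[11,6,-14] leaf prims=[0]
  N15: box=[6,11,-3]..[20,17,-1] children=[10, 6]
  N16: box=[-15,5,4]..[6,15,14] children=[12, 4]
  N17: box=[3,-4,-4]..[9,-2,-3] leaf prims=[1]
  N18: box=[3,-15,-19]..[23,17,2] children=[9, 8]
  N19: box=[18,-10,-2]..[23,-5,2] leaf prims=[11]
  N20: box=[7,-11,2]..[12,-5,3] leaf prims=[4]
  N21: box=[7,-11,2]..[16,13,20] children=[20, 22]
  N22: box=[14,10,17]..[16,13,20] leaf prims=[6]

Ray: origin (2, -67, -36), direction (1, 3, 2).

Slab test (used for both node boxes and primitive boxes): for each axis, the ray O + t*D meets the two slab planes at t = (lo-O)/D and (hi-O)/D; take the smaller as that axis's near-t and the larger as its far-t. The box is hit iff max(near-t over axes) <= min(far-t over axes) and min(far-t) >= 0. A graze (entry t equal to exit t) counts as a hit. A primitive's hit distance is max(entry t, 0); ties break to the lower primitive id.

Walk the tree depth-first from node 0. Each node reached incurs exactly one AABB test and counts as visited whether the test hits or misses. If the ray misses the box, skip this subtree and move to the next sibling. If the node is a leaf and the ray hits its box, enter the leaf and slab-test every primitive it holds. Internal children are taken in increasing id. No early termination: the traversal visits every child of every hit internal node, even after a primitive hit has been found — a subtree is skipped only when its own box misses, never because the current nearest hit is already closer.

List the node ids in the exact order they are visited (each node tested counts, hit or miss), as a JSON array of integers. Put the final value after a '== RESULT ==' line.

Trace the traversal:
N0 x:[-17,21] y:[47/3,28] z:[17/2,28] -> hit [47/3,21], descend [13, 18]
  N13 x:[-17,18] y:[47/3,82/3] z:[18,28] -> hit [18,18], descend [3, 7]
    N3 x:[-17,4] y:[47/3,82/3] z:[20,25] -> miss, prune
    N7 x:[5,18] y:[56/3,80/3] z:[18,28] -> miss, prune
  N18 x:[1,21] y:[52/3,28] z:[17/2,19] -> hit [52/3,19], descend [8, 9]
    N8 x:[4,18] y:[70/3,28] z:[17/2,35/2] -> miss, prune
    N9 x:[1,21] y:[52/3,65/3] z:[10,19] -> hit [52/3,19], descend [2, 17]
      N2 x:[10,21] y:[52/3,62/3] z:[10,19] -> hit [52/3,19], descend [5, 19]
        N5 x:[10,12] y:[52/3,56/3] z:[10,21/2] -> miss, prune
        N19 x:[16,21] y:[19,62/3] z:[17,19] -> hit [19,19] leaf, test {P11@t=19}
      N17 x:[1,7] y:[21,65/3] z:[16,33/2] -> miss, prune

Summary -> nodes [0, 13, 3, 7, 18, 8, 9, 2, 5, 19, 17]; box-tests=11; leaf-entries=1; first=P11

== RESULT ==
[0, 13, 3, 7, 18, 8, 9, 2, 5, 19, 17]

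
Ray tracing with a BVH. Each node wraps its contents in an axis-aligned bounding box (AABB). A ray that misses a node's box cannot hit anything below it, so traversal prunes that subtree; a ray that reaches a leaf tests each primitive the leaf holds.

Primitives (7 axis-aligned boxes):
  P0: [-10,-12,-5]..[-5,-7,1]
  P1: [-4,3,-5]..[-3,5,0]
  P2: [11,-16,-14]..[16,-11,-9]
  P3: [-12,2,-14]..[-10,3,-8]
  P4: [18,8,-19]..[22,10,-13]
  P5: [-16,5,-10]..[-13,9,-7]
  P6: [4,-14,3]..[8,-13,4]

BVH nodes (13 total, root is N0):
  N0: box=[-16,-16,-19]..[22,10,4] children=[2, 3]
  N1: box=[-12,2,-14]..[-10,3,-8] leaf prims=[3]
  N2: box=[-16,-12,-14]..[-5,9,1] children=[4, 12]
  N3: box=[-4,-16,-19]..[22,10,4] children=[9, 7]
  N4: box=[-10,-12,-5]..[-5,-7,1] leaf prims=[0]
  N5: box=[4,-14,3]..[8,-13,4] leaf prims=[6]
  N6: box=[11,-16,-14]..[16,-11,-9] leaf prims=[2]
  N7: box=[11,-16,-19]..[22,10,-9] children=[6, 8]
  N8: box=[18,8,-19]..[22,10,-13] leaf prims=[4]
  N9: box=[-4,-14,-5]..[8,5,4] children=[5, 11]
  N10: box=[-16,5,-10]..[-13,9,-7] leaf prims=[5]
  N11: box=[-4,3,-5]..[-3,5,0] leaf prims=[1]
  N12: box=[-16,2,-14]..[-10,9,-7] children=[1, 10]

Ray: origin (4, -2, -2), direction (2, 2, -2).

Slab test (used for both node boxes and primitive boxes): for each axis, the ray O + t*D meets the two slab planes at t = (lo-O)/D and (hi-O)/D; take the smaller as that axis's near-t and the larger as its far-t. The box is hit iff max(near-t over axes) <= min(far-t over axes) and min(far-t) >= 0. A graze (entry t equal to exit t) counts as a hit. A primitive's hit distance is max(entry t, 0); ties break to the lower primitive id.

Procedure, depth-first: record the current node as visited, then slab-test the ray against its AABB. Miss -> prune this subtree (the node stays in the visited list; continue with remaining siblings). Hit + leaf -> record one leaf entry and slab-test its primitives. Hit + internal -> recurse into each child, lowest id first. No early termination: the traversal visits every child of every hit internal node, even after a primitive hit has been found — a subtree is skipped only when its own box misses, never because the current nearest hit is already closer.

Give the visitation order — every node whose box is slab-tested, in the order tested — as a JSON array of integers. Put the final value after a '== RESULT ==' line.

Traverse from the root:
N0 x:[-10,9] y:[-7,6] z:[-3,17/2] -> hit [-3,6], descend [2, 3]
  N2 x:[-10,-9/2] y:[-5,11/2] z:[-3/2,6] -> miss, prune
  N3 x:[-4,9] y:[-7,6] z:[-3,17/2] -> hit [-3,6], descend [7, 9]
    N7 x:[7/2,9] y:[-7,6] z:[7/2,17/2] -> hit [7/2,6], descend [6, 8]
      N6 x:[7/2,6] y:[-7,-9/2] z:[7/2,6] -> miss, prune
      N8 x:[7,9] y:[5,6] z:[11/2,17/2] -> miss, prune
    N9 x:[-4,2] y:[-6,7/2] z:[-3,3/2] -> hit [-3,3/2], descend [5, 11]
      N5 x:[0,2] y:[-6,-11/2] z:[-3,-5/2] -> miss, prune
      N11 x:[-4,-7/2] y:[5/2,7/2] z:[-1,3/2] -> miss, prune

9 AABB tests over nodes [0, 2, 3, 7, 6, 8, 9, 5, 11]; 0 leaves entered; closest miss.

== RESULT ==
[0, 2, 3, 7, 6, 8, 9, 5, 11]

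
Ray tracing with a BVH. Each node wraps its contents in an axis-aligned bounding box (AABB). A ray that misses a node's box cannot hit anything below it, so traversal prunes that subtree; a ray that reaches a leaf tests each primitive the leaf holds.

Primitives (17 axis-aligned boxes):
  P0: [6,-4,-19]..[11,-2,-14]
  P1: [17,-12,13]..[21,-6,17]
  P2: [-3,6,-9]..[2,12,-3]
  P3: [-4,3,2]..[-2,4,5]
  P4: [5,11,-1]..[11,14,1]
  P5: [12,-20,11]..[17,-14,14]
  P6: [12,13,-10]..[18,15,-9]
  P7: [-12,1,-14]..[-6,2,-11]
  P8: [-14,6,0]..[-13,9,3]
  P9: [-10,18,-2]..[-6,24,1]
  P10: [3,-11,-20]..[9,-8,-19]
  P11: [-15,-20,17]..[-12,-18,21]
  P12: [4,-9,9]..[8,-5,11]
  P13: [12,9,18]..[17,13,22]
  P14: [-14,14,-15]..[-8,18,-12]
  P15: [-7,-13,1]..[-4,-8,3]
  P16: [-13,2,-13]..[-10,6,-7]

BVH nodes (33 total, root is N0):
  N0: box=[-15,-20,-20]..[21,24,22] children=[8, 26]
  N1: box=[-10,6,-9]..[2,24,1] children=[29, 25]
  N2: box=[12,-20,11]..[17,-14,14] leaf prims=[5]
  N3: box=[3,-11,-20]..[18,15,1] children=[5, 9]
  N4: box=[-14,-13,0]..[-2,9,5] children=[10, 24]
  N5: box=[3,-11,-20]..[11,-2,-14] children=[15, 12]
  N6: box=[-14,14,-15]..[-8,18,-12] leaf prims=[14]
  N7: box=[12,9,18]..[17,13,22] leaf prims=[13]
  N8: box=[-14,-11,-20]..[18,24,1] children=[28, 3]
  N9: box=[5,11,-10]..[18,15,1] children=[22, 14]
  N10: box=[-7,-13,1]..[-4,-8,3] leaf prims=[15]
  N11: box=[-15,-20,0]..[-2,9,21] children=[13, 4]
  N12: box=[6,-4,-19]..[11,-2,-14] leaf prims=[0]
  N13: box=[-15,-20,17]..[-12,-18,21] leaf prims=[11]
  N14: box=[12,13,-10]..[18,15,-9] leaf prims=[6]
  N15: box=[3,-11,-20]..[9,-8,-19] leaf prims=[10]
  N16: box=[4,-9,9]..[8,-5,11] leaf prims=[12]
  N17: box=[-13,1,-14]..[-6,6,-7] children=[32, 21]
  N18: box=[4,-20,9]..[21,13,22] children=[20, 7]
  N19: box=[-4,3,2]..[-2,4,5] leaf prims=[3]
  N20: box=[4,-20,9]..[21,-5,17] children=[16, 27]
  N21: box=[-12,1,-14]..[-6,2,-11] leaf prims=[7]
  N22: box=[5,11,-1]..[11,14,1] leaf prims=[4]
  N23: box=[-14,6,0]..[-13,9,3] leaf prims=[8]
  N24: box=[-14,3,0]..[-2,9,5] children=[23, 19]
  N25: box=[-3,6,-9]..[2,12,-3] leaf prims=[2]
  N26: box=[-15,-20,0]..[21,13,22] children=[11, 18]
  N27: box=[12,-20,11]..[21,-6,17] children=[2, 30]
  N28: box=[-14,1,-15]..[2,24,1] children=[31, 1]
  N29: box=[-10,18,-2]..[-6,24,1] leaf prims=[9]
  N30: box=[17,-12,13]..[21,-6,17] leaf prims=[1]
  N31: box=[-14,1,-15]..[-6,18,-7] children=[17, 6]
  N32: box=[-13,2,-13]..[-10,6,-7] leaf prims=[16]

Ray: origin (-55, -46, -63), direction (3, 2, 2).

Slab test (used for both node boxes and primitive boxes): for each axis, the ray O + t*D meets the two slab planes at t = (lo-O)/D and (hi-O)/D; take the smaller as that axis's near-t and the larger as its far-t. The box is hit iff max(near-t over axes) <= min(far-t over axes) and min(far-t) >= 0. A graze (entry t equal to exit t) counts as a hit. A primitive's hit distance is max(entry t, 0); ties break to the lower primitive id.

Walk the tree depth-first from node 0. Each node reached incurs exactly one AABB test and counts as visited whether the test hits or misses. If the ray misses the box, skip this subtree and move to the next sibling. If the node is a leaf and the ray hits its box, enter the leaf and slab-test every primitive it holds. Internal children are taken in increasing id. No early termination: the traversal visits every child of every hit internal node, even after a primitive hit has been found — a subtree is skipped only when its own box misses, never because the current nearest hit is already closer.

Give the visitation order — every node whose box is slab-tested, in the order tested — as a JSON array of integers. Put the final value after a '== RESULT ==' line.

Traverse from the root:
N0 x:[40/3,76/3] y:[13,35] z:[43/2,85/2] -> hit [43/2,76/3], descend [8, 26]
  N8 x:[41/3,73/3] y:[35/2,35] z:[43/2,32] -> hit [43/2,73/3], descend [3, 28]
    N3 x:[58/3,73/3] y:[35/2,61/2] z:[43/2,32] -> hit [43/2,73/3], descend [5, 9]
      N5 x:[58/3,22] y:[35/2,22] z:[43/2,49/2] -> hit [43/2,22], descend [12, 15]
        N12 x:[61/3,22] y:[21,22] z:[22,49/2] -> hit [22,22] leaf, test {P0@t=22}
        N15 x:[58/3,64/3] y:[35/2,19] z:[43/2,22] -> miss, prune
      N9 x:[20,73/3] y:[57/2,61/2] z:[53/2,32] -> miss, prune
    N28 x:[41/3,19] y:[47/2,35] z:[24,32] -> miss, prune
  N26 x:[40/3,76/3] y:[13,59/2] z:[63/2,85/2] -> miss, prune

9 AABB tests over nodes [0, 8, 3, 5, 12, 15, 9, 28, 26]; 1 leaf entered; closest P0.

== RESULT ==
[0, 8, 3, 5, 12, 15, 9, 28, 26]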